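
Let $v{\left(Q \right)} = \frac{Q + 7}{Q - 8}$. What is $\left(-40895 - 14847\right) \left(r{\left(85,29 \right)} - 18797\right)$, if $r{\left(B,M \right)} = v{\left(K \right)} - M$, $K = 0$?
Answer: $\frac{4197790665}{4} \approx 1.0494 \cdot 10^{9}$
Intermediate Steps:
$v{\left(Q \right)} = \frac{7 + Q}{-8 + Q}$
$r{\left(B,M \right)} = - \frac{7}{8} - M$ ($r{\left(B,M \right)} = \frac{7 + 0}{-8 + 0} - M = \frac{1}{-8} \cdot 7 - M = \left(- \frac{1}{8}\right) 7 - M = - \frac{7}{8} - M$)
$\left(-40895 - 14847\right) \left(r{\left(85,29 \right)} - 18797\right) = \left(-40895 - 14847\right) \left(\left(- \frac{7}{8} - 29\right) - 18797\right) = - 55742 \left(\left(- \frac{7}{8} - 29\right) - 18797\right) = - 55742 \left(- \frac{239}{8} - 18797\right) = \left(-55742\right) \left(- \frac{150615}{8}\right) = \frac{4197790665}{4}$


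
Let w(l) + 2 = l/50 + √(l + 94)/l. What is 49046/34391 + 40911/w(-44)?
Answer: -350179932320714/24577218631 + 2812631250*√2/5002487 ≈ -13453.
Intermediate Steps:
w(l) = -2 + l/50 + √(94 + l)/l (w(l) = -2 + (l/50 + √(l + 94)/l) = -2 + (l*(1/50) + √(94 + l)/l) = -2 + (l/50 + √(94 + l)/l) = -2 + l/50 + √(94 + l)/l)
49046/34391 + 40911/w(-44) = 49046/34391 + 40911/(-2 + (1/50)*(-44) + √(94 - 44)/(-44)) = 49046*(1/34391) + 40911/(-2 - 22/25 - 5*√2/44) = 49046/34391 + 40911/(-2 - 22/25 - 5*√2/44) = 49046/34391 + 40911/(-72/25 - 5*√2/44)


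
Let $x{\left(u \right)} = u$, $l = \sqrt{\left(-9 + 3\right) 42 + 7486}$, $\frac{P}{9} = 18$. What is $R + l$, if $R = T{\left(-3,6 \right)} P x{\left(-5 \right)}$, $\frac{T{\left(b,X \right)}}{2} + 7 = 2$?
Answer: $8100 + \sqrt{7234} \approx 8185.1$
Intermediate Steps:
$T{\left(b,X \right)} = -10$ ($T{\left(b,X \right)} = -14 + 2 \cdot 2 = -14 + 4 = -10$)
$P = 162$ ($P = 9 \cdot 18 = 162$)
$l = \sqrt{7234}$ ($l = \sqrt{\left(-6\right) 42 + 7486} = \sqrt{-252 + 7486} = \sqrt{7234} \approx 85.053$)
$R = 8100$ ($R = \left(-10\right) 162 \left(-5\right) = \left(-1620\right) \left(-5\right) = 8100$)
$R + l = 8100 + \sqrt{7234}$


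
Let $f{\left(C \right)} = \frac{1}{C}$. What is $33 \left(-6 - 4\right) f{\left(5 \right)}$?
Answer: $-66$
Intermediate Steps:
$33 \left(-6 - 4\right) f{\left(5 \right)} = \frac{33 \left(-6 - 4\right)}{5} = 33 \left(-6 - 4\right) \frac{1}{5} = 33 \left(-10\right) \frac{1}{5} = \left(-330\right) \frac{1}{5} = -66$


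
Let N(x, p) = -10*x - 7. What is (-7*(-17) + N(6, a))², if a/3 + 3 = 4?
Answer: 2704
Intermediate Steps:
a = 3 (a = -9 + 3*4 = -9 + 12 = 3)
N(x, p) = -7 - 10*x
(-7*(-17) + N(6, a))² = (-7*(-17) + (-7 - 10*6))² = (119 + (-7 - 60))² = (119 - 67)² = 52² = 2704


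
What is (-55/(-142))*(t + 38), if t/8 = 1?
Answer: 1265/71 ≈ 17.817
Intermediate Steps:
t = 8 (t = 8*1 = 8)
(-55/(-142))*(t + 38) = (-55/(-142))*(8 + 38) = -55*(-1/142)*46 = (55/142)*46 = 1265/71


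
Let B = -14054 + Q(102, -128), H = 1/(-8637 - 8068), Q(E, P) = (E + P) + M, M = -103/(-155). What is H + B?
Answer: -7291054308/517855 ≈ -14079.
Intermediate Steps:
M = 103/155 (M = -103*(-1/155) = 103/155 ≈ 0.66452)
Q(E, P) = 103/155 + E + P (Q(E, P) = (E + P) + 103/155 = 103/155 + E + P)
H = -1/16705 (H = 1/(-16705) = -1/16705 ≈ -5.9862e-5)
B = -2182297/155 (B = -14054 + (103/155 + 102 - 128) = -14054 - 3927/155 = -2182297/155 ≈ -14079.)
H + B = -1/16705 - 2182297/155 = -7291054308/517855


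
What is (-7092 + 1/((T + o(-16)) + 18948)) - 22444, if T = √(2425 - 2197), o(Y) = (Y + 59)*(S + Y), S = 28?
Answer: -932468915082/31570589 - √57/189423534 ≈ -29536.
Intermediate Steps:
o(Y) = (28 + Y)*(59 + Y) (o(Y) = (Y + 59)*(28 + Y) = (59 + Y)*(28 + Y) = (28 + Y)*(59 + Y))
T = 2*√57 (T = √228 = 2*√57 ≈ 15.100)
(-7092 + 1/((T + o(-16)) + 18948)) - 22444 = (-7092 + 1/((2*√57 + (1652 + (-16)² + 87*(-16))) + 18948)) - 22444 = (-7092 + 1/((2*√57 + (1652 + 256 - 1392)) + 18948)) - 22444 = (-7092 + 1/((2*√57 + 516) + 18948)) - 22444 = (-7092 + 1/((516 + 2*√57) + 18948)) - 22444 = (-7092 + 1/(19464 + 2*√57)) - 22444 = -29536 + 1/(19464 + 2*√57)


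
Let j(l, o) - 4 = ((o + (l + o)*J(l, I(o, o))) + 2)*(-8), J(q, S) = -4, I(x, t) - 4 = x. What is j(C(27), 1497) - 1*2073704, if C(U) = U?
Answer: -2036924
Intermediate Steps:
I(x, t) = 4 + x
j(l, o) = -12 + 24*o + 32*l (j(l, o) = 4 + ((o + (l + o)*(-4)) + 2)*(-8) = 4 + ((o + (-4*l - 4*o)) + 2)*(-8) = 4 + ((-4*l - 3*o) + 2)*(-8) = 4 + (2 - 4*l - 3*o)*(-8) = 4 + (-16 + 24*o + 32*l) = -12 + 24*o + 32*l)
j(C(27), 1497) - 1*2073704 = (-12 + 24*1497 + 32*27) - 1*2073704 = (-12 + 35928 + 864) - 2073704 = 36780 - 2073704 = -2036924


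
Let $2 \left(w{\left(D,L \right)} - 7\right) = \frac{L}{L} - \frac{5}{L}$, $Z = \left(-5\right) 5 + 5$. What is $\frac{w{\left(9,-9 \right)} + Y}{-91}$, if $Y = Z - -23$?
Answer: $- \frac{97}{819} \approx -0.11844$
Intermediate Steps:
$Z = -20$ ($Z = -25 + 5 = -20$)
$w{\left(D,L \right)} = \frac{15}{2} - \frac{5}{2 L}$ ($w{\left(D,L \right)} = 7 + \frac{\frac{L}{L} - \frac{5}{L}}{2} = 7 + \frac{1 - \frac{5}{L}}{2} = 7 + \left(\frac{1}{2} - \frac{5}{2 L}\right) = \frac{15}{2} - \frac{5}{2 L}$)
$Y = 3$ ($Y = -20 - -23 = -20 + 23 = 3$)
$\frac{w{\left(9,-9 \right)} + Y}{-91} = \frac{\frac{5 \left(-1 + 3 \left(-9\right)\right)}{2 \left(-9\right)} + 3}{-91} = \left(\frac{5}{2} \left(- \frac{1}{9}\right) \left(-1 - 27\right) + 3\right) \left(- \frac{1}{91}\right) = \left(\frac{5}{2} \left(- \frac{1}{9}\right) \left(-28\right) + 3\right) \left(- \frac{1}{91}\right) = \left(\frac{70}{9} + 3\right) \left(- \frac{1}{91}\right) = \frac{97}{9} \left(- \frac{1}{91}\right) = - \frac{97}{819}$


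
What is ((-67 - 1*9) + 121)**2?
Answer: 2025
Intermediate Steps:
((-67 - 1*9) + 121)**2 = ((-67 - 9) + 121)**2 = (-76 + 121)**2 = 45**2 = 2025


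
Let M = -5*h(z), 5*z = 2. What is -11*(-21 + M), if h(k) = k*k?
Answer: 1199/5 ≈ 239.80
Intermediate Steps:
z = 2/5 (z = (1/5)*2 = 2/5 ≈ 0.40000)
h(k) = k**2
M = -4/5 (M = -5*(2/5)**2 = -5*4/25 = -4/5 ≈ -0.80000)
-11*(-21 + M) = -11*(-21 - 4/5) = -11*(-109/5) = 1199/5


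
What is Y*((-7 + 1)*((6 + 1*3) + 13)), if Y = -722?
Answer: 95304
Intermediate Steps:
Y*((-7 + 1)*((6 + 1*3) + 13)) = -722*(-7 + 1)*((6 + 1*3) + 13) = -(-4332)*((6 + 3) + 13) = -(-4332)*(9 + 13) = -(-4332)*22 = -722*(-132) = 95304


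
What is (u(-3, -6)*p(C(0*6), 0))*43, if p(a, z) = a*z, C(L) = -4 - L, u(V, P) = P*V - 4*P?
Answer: 0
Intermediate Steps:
u(V, P) = -4*P + P*V
(u(-3, -6)*p(C(0*6), 0))*43 = ((-6*(-4 - 3))*((-4 - 0*6)*0))*43 = ((-6*(-7))*((-4 - 1*0)*0))*43 = (42*((-4 + 0)*0))*43 = (42*(-4*0))*43 = (42*0)*43 = 0*43 = 0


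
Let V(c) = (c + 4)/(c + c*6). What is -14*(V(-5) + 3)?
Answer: -212/5 ≈ -42.400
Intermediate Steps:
V(c) = (4 + c)/(7*c) (V(c) = (4 + c)/(c + 6*c) = (4 + c)/((7*c)) = (4 + c)*(1/(7*c)) = (4 + c)/(7*c))
-14*(V(-5) + 3) = -14*((1/7)*(4 - 5)/(-5) + 3) = -14*((1/7)*(-1/5)*(-1) + 3) = -14*(1/35 + 3) = -14*106/35 = -212/5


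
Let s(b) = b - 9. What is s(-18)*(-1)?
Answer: 27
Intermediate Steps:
s(b) = -9 + b
s(-18)*(-1) = (-9 - 18)*(-1) = -27*(-1) = 27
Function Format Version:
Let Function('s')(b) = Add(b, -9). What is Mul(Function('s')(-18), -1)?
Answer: 27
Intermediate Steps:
Function('s')(b) = Add(-9, b)
Mul(Function('s')(-18), -1) = Mul(Add(-9, -18), -1) = Mul(-27, -1) = 27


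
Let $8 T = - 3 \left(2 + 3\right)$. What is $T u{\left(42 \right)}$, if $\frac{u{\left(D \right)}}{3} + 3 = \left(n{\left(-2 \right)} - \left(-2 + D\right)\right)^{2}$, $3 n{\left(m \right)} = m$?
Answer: $- \frac{74285}{8} \approx -9285.6$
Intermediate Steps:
$n{\left(m \right)} = \frac{m}{3}$
$u{\left(D \right)} = -9 + 3 \left(\frac{4}{3} - D\right)^{2}$ ($u{\left(D \right)} = -9 + 3 \left(\frac{1}{3} \left(-2\right) - \left(-2 + D\right)\right)^{2} = -9 + 3 \left(- \frac{2}{3} - \left(-2 + D\right)\right)^{2} = -9 + 3 \left(\frac{4}{3} - D\right)^{2}$)
$T = - \frac{15}{8}$ ($T = \frac{\left(-3\right) \left(2 + 3\right)}{8} = \frac{\left(-3\right) 5}{8} = \frac{1}{8} \left(-15\right) = - \frac{15}{8} \approx -1.875$)
$T u{\left(42 \right)} = - \frac{15 \left(-9 + \frac{\left(-4 + 3 \cdot 42\right)^{2}}{3}\right)}{8} = - \frac{15 \left(-9 + \frac{\left(-4 + 126\right)^{2}}{3}\right)}{8} = - \frac{15 \left(-9 + \frac{122^{2}}{3}\right)}{8} = - \frac{15 \left(-9 + \frac{1}{3} \cdot 14884\right)}{8} = - \frac{15 \left(-9 + \frac{14884}{3}\right)}{8} = \left(- \frac{15}{8}\right) \frac{14857}{3} = - \frac{74285}{8}$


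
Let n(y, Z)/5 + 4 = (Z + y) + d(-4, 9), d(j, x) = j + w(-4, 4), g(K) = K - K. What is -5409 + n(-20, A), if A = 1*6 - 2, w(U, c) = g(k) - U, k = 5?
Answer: -5509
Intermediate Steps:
g(K) = 0
w(U, c) = -U (w(U, c) = 0 - U = -U)
A = 4 (A = 6 - 2 = 4)
d(j, x) = 4 + j (d(j, x) = j - 1*(-4) = j + 4 = 4 + j)
n(y, Z) = -20 + 5*Z + 5*y (n(y, Z) = -20 + 5*((Z + y) + (4 - 4)) = -20 + 5*((Z + y) + 0) = -20 + 5*(Z + y) = -20 + (5*Z + 5*y) = -20 + 5*Z + 5*y)
-5409 + n(-20, A) = -5409 + (-20 + 5*4 + 5*(-20)) = -5409 + (-20 + 20 - 100) = -5409 - 100 = -5509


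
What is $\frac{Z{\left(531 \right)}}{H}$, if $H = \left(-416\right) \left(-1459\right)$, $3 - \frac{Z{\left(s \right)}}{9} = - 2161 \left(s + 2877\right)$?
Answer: $\frac{66282219}{606944} \approx 109.21$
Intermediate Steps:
$Z{\left(s \right)} = 55954800 + 19449 s$ ($Z{\left(s \right)} = 27 - 9 \left(- 2161 \left(s + 2877\right)\right) = 27 - 9 \left(- 2161 \left(2877 + s\right)\right) = 27 - 9 \left(-6217197 - 2161 s\right) = 27 + \left(55954773 + 19449 s\right) = 55954800 + 19449 s$)
$H = 606944$
$\frac{Z{\left(531 \right)}}{H} = \frac{55954800 + 19449 \cdot 531}{606944} = \left(55954800 + 10327419\right) \frac{1}{606944} = 66282219 \cdot \frac{1}{606944} = \frac{66282219}{606944}$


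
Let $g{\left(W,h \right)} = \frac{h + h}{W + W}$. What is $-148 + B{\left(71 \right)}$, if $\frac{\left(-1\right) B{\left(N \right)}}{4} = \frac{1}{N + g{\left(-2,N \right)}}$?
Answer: $- \frac{10516}{71} \approx -148.11$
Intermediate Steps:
$g{\left(W,h \right)} = \frac{h}{W}$ ($g{\left(W,h \right)} = \frac{2 h}{2 W} = 2 h \frac{1}{2 W} = \frac{h}{W}$)
$B{\left(N \right)} = - \frac{8}{N}$ ($B{\left(N \right)} = - \frac{4}{N + \frac{N}{-2}} = - \frac{4}{N + N \left(- \frac{1}{2}\right)} = - \frac{4}{N - \frac{N}{2}} = - \frac{4}{\frac{1}{2} N} = - 4 \frac{2}{N} = - \frac{8}{N}$)
$-148 + B{\left(71 \right)} = -148 - \frac{8}{71} = - \frac{10516}{71}$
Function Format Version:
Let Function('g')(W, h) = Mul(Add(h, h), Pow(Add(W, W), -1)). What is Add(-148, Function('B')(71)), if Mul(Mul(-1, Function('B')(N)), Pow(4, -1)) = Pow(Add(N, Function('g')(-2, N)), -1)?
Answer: Rational(-10516, 71) ≈ -148.11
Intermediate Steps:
Function('g')(W, h) = Mul(h, Pow(W, -1)) (Function('g')(W, h) = Mul(Mul(2, h), Pow(Mul(2, W), -1)) = Mul(Mul(2, h), Mul(Rational(1, 2), Pow(W, -1))) = Mul(h, Pow(W, -1)))
Function('B')(N) = Mul(-8, Pow(N, -1)) (Function('B')(N) = Mul(-4, Pow(Add(N, Mul(N, Pow(-2, -1))), -1)) = Mul(-4, Pow(Add(N, Mul(N, Rational(-1, 2))), -1)) = Mul(-4, Pow(Add(N, Mul(Rational(-1, 2), N)), -1)) = Mul(-4, Pow(Mul(Rational(1, 2), N), -1)) = Mul(-4, Mul(2, Pow(N, -1))) = Mul(-8, Pow(N, -1)))
Add(-148, Function('B')(71)) = Add(-148, Mul(-8, Pow(71, -1))) = Add(-148, Mul(-8, Rational(1, 71))) = Add(-148, Rational(-8, 71)) = Rational(-10516, 71)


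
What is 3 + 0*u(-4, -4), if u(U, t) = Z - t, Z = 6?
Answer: 3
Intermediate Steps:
u(U, t) = 6 - t
3 + 0*u(-4, -4) = 3 + 0*(6 - 1*(-4)) = 3 + 0*(6 + 4) = 3 + 0*10 = 3 + 0 = 3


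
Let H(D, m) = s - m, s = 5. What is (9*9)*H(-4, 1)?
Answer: 324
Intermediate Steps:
H(D, m) = 5 - m
(9*9)*H(-4, 1) = (9*9)*(5 - 1*1) = 81*(5 - 1) = 81*4 = 324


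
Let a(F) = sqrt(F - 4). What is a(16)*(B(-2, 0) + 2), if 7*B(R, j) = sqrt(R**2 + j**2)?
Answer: 32*sqrt(3)/7 ≈ 7.9179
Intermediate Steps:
a(F) = sqrt(-4 + F)
B(R, j) = sqrt(R**2 + j**2)/7
a(16)*(B(-2, 0) + 2) = sqrt(-4 + 16)*(sqrt((-2)**2 + 0**2)/7 + 2) = sqrt(12)*(sqrt(4 + 0)/7 + 2) = (2*sqrt(3))*(sqrt(4)/7 + 2) = (2*sqrt(3))*((1/7)*2 + 2) = (2*sqrt(3))*(2/7 + 2) = (2*sqrt(3))*(16/7) = 32*sqrt(3)/7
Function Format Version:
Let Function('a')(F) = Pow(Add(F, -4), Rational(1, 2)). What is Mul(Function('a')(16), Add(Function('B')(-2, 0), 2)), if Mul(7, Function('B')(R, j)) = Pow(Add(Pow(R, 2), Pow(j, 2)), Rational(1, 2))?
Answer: Mul(Rational(32, 7), Pow(3, Rational(1, 2))) ≈ 7.9179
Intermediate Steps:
Function('a')(F) = Pow(Add(-4, F), Rational(1, 2))
Function('B')(R, j) = Mul(Rational(1, 7), Pow(Add(Pow(R, 2), Pow(j, 2)), Rational(1, 2)))
Mul(Function('a')(16), Add(Function('B')(-2, 0), 2)) = Mul(Pow(Add(-4, 16), Rational(1, 2)), Add(Mul(Rational(1, 7), Pow(Add(Pow(-2, 2), Pow(0, 2)), Rational(1, 2))), 2)) = Mul(Pow(12, Rational(1, 2)), Add(Mul(Rational(1, 7), Pow(Add(4, 0), Rational(1, 2))), 2)) = Mul(Mul(2, Pow(3, Rational(1, 2))), Add(Mul(Rational(1, 7), Pow(4, Rational(1, 2))), 2)) = Mul(Mul(2, Pow(3, Rational(1, 2))), Add(Mul(Rational(1, 7), 2), 2)) = Mul(Mul(2, Pow(3, Rational(1, 2))), Add(Rational(2, 7), 2)) = Mul(Mul(2, Pow(3, Rational(1, 2))), Rational(16, 7)) = Mul(Rational(32, 7), Pow(3, Rational(1, 2)))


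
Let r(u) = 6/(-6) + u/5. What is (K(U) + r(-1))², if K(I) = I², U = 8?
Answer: 98596/25 ≈ 3943.8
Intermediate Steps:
r(u) = -1 + u/5 (r(u) = 6*(-⅙) + u*(⅕) = -1 + u/5)
(K(U) + r(-1))² = (8² + (-1 + (⅕)*(-1)))² = (64 + (-1 - ⅕))² = (64 - 6/5)² = (314/5)² = 98596/25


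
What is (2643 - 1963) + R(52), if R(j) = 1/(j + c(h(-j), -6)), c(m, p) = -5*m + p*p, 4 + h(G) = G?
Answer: 250241/368 ≈ 680.00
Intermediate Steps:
h(G) = -4 + G
c(m, p) = p² - 5*m (c(m, p) = -5*m + p² = p² - 5*m)
R(j) = 1/(56 + 6*j) (R(j) = 1/(j + ((-6)² - 5*(-4 - j))) = 1/(j + (36 + (20 + 5*j))) = 1/(j + (56 + 5*j)) = 1/(56 + 6*j))
(2643 - 1963) + R(52) = (2643 - 1963) + 1/(2*(28 + 3*52)) = 680 + 1/(2*(28 + 156)) = 680 + (½)/184 = 680 + (½)*(1/184) = 680 + 1/368 = 250241/368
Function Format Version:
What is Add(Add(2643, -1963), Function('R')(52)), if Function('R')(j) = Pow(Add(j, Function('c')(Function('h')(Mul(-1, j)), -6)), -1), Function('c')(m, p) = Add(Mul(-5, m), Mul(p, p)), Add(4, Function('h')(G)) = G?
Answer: Rational(250241, 368) ≈ 680.00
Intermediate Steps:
Function('h')(G) = Add(-4, G)
Function('c')(m, p) = Add(Pow(p, 2), Mul(-5, m)) (Function('c')(m, p) = Add(Mul(-5, m), Pow(p, 2)) = Add(Pow(p, 2), Mul(-5, m)))
Function('R')(j) = Pow(Add(56, Mul(6, j)), -1) (Function('R')(j) = Pow(Add(j, Add(Pow(-6, 2), Mul(-5, Add(-4, Mul(-1, j))))), -1) = Pow(Add(j, Add(36, Add(20, Mul(5, j)))), -1) = Pow(Add(j, Add(56, Mul(5, j))), -1) = Pow(Add(56, Mul(6, j)), -1))
Add(Add(2643, -1963), Function('R')(52)) = Add(Add(2643, -1963), Mul(Rational(1, 2), Pow(Add(28, Mul(3, 52)), -1))) = Add(680, Mul(Rational(1, 2), Pow(Add(28, 156), -1))) = Add(680, Mul(Rational(1, 2), Pow(184, -1))) = Add(680, Mul(Rational(1, 2), Rational(1, 184))) = Add(680, Rational(1, 368)) = Rational(250241, 368)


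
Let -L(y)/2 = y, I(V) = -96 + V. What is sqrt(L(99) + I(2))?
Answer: 2*I*sqrt(73) ≈ 17.088*I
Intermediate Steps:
L(y) = -2*y
sqrt(L(99) + I(2)) = sqrt(-2*99 + (-96 + 2)) = sqrt(-198 - 94) = sqrt(-292) = 2*I*sqrt(73)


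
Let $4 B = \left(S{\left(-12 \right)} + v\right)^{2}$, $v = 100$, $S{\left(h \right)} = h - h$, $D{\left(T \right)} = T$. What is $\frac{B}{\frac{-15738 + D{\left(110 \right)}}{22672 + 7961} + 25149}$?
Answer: $\frac{76582500}{770373689} \approx 0.09941$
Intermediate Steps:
$S{\left(h \right)} = 0$
$B = 2500$ ($B = \frac{\left(0 + 100\right)^{2}}{4} = \frac{100^{2}}{4} = \frac{1}{4} \cdot 10000 = 2500$)
$\frac{B}{\frac{-15738 + D{\left(110 \right)}}{22672 + 7961} + 25149} = \frac{2500}{\frac{-15738 + 110}{22672 + 7961} + 25149} = \frac{2500}{- \frac{15628}{30633} + 25149} = \frac{2500}{\frac{770373689}{30633}} = 2500 \cdot \frac{30633}{770373689} = \frac{76582500}{770373689}$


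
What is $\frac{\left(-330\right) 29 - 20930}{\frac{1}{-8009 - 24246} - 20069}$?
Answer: $\frac{245944375}{161831399} \approx 1.5198$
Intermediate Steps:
$\frac{\left(-330\right) 29 - 20930}{\frac{1}{-8009 - 24246} - 20069} = \frac{-9570 - 20930}{\frac{1}{-32255} - 20069} = - \frac{30500}{- \frac{1}{32255} - 20069} = - \frac{30500}{- \frac{647325596}{32255}} = \left(-30500\right) \left(- \frac{32255}{647325596}\right) = \frac{245944375}{161831399}$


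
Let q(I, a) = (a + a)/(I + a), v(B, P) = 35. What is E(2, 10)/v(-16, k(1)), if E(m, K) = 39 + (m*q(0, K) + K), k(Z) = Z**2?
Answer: 53/35 ≈ 1.5143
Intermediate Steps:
q(I, a) = 2*a/(I + a) (q(I, a) = (2*a)/(I + a) = 2*a/(I + a))
E(m, K) = 39 + K + 2*m (E(m, K) = 39 + (m*(2*K/(0 + K)) + K) = 39 + (m*(2*K/K) + K) = 39 + (m*2 + K) = 39 + (2*m + K) = 39 + (K + 2*m) = 39 + K + 2*m)
E(2, 10)/v(-16, k(1)) = (39 + 10 + 2*2)/35 = (39 + 10 + 4)*(1/35) = 53*(1/35) = 53/35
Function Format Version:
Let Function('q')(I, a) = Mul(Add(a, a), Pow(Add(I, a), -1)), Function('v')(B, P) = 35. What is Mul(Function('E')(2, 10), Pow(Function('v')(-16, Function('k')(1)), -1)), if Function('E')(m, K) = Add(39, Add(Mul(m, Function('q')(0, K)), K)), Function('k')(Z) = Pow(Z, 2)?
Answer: Rational(53, 35) ≈ 1.5143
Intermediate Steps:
Function('q')(I, a) = Mul(2, a, Pow(Add(I, a), -1)) (Function('q')(I, a) = Mul(Mul(2, a), Pow(Add(I, a), -1)) = Mul(2, a, Pow(Add(I, a), -1)))
Function('E')(m, K) = Add(39, K, Mul(2, m)) (Function('E')(m, K) = Add(39, Add(Mul(m, Mul(2, K, Pow(Add(0, K), -1))), K)) = Add(39, Add(Mul(m, Mul(2, K, Pow(K, -1))), K)) = Add(39, Add(Mul(m, 2), K)) = Add(39, Add(Mul(2, m), K)) = Add(39, Add(K, Mul(2, m))) = Add(39, K, Mul(2, m)))
Mul(Function('E')(2, 10), Pow(Function('v')(-16, Function('k')(1)), -1)) = Mul(Add(39, 10, Mul(2, 2)), Pow(35, -1)) = Mul(Add(39, 10, 4), Rational(1, 35)) = Mul(53, Rational(1, 35)) = Rational(53, 35)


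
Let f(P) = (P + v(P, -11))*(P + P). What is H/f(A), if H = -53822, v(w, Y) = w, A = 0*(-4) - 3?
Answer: -26911/18 ≈ -1495.1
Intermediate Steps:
A = -3 (A = 0 - 3 = -3)
f(P) = 4*P² (f(P) = (P + P)*(P + P) = (2*P)*(2*P) = 4*P²)
H/f(A) = -53822/(4*(-3)²) = -53822/(4*9) = -53822/36 = -53822*1/36 = -26911/18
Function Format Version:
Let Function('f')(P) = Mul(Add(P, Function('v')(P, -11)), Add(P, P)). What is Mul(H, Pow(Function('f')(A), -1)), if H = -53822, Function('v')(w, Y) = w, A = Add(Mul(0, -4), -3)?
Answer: Rational(-26911, 18) ≈ -1495.1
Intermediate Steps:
A = -3 (A = Add(0, -3) = -3)
Function('f')(P) = Mul(4, Pow(P, 2)) (Function('f')(P) = Mul(Add(P, P), Add(P, P)) = Mul(Mul(2, P), Mul(2, P)) = Mul(4, Pow(P, 2)))
Mul(H, Pow(Function('f')(A), -1)) = Mul(-53822, Pow(Mul(4, Pow(-3, 2)), -1)) = Mul(-53822, Pow(Mul(4, 9), -1)) = Mul(-53822, Pow(36, -1)) = Mul(-53822, Rational(1, 36)) = Rational(-26911, 18)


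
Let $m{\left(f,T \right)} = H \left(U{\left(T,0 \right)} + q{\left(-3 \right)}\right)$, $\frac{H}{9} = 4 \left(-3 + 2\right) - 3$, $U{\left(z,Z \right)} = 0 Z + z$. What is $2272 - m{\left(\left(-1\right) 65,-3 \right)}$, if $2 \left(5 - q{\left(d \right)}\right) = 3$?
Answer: $\frac{4607}{2} \approx 2303.5$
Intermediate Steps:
$q{\left(d \right)} = \frac{7}{2}$ ($q{\left(d \right)} = 5 - \frac{3}{2} = \frac{7}{2}$)
$U{\left(z,Z \right)} = z$ ($U{\left(z,Z \right)} = 0 + z = z$)
$H = -63$ ($H = 9 \left(4 \left(-3 + 2\right) - 3\right) = 9 \left(4 \left(-1\right) - 3\right) = 9 \left(-4 - 3\right) = 9 \left(-7\right) = -63$)
$m{\left(f,T \right)} = - \frac{441}{2} - 63 T$ ($m{\left(f,T \right)} = - 63 \left(T + \frac{7}{2}\right) = - 63 \left(\frac{7}{2} + T\right) = - \frac{441}{2} - 63 T$)
$2272 - m{\left(\left(-1\right) 65,-3 \right)} = 2272 - \left(- \frac{441}{2} - -189\right) = 2272 - \left(- \frac{441}{2} + 189\right) = 2272 - - \frac{63}{2} = 2272 + \frac{63}{2} = \frac{4607}{2}$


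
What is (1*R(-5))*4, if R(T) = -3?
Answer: -12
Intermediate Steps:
(1*R(-5))*4 = (1*(-3))*4 = -3*4 = -12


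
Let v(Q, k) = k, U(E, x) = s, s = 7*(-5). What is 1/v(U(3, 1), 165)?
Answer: 1/165 ≈ 0.0060606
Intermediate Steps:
s = -35
U(E, x) = -35
1/v(U(3, 1), 165) = 1/165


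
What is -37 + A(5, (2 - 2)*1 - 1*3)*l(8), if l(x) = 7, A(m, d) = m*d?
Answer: -142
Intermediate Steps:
A(m, d) = d*m
-37 + A(5, (2 - 2)*1 - 1*3)*l(8) = -37 + (((2 - 2)*1 - 1*3)*5)*7 = -37 + ((0*1 - 3)*5)*7 = -37 + ((0 - 3)*5)*7 = -37 - 3*5*7 = -37 - 15*7 = -37 - 105 = -142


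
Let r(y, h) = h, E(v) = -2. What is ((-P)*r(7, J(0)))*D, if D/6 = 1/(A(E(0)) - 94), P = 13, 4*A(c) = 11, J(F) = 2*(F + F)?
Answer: 0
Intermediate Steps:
J(F) = 4*F (J(F) = 2*(2*F) = 4*F)
A(c) = 11/4 (A(c) = (¼)*11 = 11/4)
D = -24/365 (D = 6/(11/4 - 94) = 6/(-365/4) = 6*(-4/365) = -24/365 ≈ -0.065753)
((-P)*r(7, J(0)))*D = ((-1*13)*(4*0))*(-24/365) = -13*0*(-24/365) = 0*(-24/365) = 0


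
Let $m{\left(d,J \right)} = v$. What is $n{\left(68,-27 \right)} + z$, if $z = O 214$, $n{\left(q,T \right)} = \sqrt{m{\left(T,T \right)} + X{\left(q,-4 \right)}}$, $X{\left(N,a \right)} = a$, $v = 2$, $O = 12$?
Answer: $2568 + i \sqrt{2} \approx 2568.0 + 1.4142 i$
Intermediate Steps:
$m{\left(d,J \right)} = 2$
$n{\left(q,T \right)} = i \sqrt{2}$ ($n{\left(q,T \right)} = \sqrt{2 - 4} = \sqrt{-2} = i \sqrt{2}$)
$z = 2568$ ($z = 12 \cdot 214 = 2568$)
$n{\left(68,-27 \right)} + z = i \sqrt{2} + 2568 = 2568 + i \sqrt{2}$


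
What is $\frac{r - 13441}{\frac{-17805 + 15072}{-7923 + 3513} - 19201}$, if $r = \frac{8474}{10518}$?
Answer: $\frac{34634171180}{49477651927} \approx 0.7$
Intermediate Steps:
$r = \frac{4237}{5259}$ ($r = 8474 \cdot \frac{1}{10518} = \frac{4237}{5259} \approx 0.80567$)
$\frac{r - 13441}{\frac{-17805 + 15072}{-7923 + 3513} - 19201} = \frac{\frac{4237}{5259} - 13441}{\frac{-17805 + 15072}{-7923 + 3513} - 19201} = - \frac{70681982}{5259 \left(- \frac{2733}{-4410} - 19201\right)} = - \frac{70681982}{5259 \left(\left(-2733\right) \left(- \frac{1}{4410}\right) - 19201\right)} = - \frac{70681982}{5259 \left(\frac{911}{1470} - 19201\right)} = - \frac{70681982}{5259 \left(- \frac{28224559}{1470}\right)} = \left(- \frac{70681982}{5259}\right) \left(- \frac{1470}{28224559}\right) = \frac{34634171180}{49477651927}$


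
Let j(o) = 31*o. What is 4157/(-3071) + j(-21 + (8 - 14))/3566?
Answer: -17394289/10951186 ≈ -1.5883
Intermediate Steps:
4157/(-3071) + j(-21 + (8 - 14))/3566 = 4157/(-3071) + (31*(-21 + (8 - 14)))/3566 = 4157*(-1/3071) + (31*(-21 - 6))*(1/3566) = -4157/3071 + (31*(-27))*(1/3566) = -4157/3071 - 837*1/3566 = -4157/3071 - 837/3566 = -17394289/10951186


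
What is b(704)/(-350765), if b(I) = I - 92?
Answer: -612/350765 ≈ -0.0017448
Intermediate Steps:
b(I) = -92 + I
b(704)/(-350765) = (-92 + 704)/(-350765) = 612*(-1/350765) = -612/350765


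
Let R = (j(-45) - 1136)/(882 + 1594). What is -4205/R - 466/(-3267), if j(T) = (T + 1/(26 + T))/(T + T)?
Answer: 7270740664333/792943371 ≈ 9169.3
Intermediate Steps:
j(T) = (T + 1/(26 + T))/(2*T) (j(T) = (T + 1/(26 + T))/((2*T)) = (T + 1/(26 + T))*(1/(2*T)) = (T + 1/(26 + T))/(2*T))
R = -242713/529245 (R = ((½)*(1 + (-45)² + 26*(-45))/(-45*(26 - 45)) - 1136)/(882 + 1594) = ((½)*(-1/45)*(1 + 2025 - 1170)/(-19) - 1136)/2476 = ((½)*(-1/45)*(-1/19)*856 - 1136)*(1/2476) = (428/855 - 1136)*(1/2476) = -970852/855*1/2476 = -242713/529245 ≈ -0.45860)
-4205/R - 466/(-3267) = -4205/(-242713/529245) - 466/(-3267) = -4205*(-529245/242713) - 466*(-1/3267) = 2225475225/242713 + 466/3267 = 7270740664333/792943371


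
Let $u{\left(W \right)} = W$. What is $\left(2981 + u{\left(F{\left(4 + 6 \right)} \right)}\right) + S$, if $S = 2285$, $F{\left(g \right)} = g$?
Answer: $5276$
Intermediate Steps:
$\left(2981 + u{\left(F{\left(4 + 6 \right)} \right)}\right) + S = \left(2981 + \left(4 + 6\right)\right) + 2285 = \left(2981 + 10\right) + 2285 = 2991 + 2285 = 5276$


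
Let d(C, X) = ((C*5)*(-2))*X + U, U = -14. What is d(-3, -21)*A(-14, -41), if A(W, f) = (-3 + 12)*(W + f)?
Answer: 318780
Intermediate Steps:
A(W, f) = 9*W + 9*f (A(W, f) = 9*(W + f) = 9*W + 9*f)
d(C, X) = -14 - 10*C*X (d(C, X) = ((C*5)*(-2))*X - 14 = ((5*C)*(-2))*X - 14 = (-10*C)*X - 14 = -10*C*X - 14 = -14 - 10*C*X)
d(-3, -21)*A(-14, -41) = (-14 - 10*(-3)*(-21))*(9*(-14) + 9*(-41)) = (-14 - 630)*(-126 - 369) = -644*(-495) = 318780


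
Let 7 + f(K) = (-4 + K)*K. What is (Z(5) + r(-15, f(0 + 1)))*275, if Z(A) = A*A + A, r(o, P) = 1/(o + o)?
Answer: 49445/6 ≈ 8240.8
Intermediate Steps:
f(K) = -7 + K*(-4 + K) (f(K) = -7 + (-4 + K)*K = -7 + K*(-4 + K))
r(o, P) = 1/(2*o)
Z(A) = A + A² (Z(A) = A² + A = A + A²)
(Z(5) + r(-15, f(0 + 1)))*275 = (5*(1 + 5) + (½)/(-15))*275 = (5*6 + (½)*(-1/15))*275 = (30 - 1/30)*275 = (899/30)*275 = 49445/6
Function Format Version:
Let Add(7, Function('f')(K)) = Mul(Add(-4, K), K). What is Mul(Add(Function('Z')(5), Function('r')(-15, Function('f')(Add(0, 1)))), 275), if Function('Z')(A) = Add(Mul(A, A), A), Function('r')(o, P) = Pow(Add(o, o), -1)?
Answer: Rational(49445, 6) ≈ 8240.8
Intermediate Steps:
Function('f')(K) = Add(-7, Mul(K, Add(-4, K))) (Function('f')(K) = Add(-7, Mul(Add(-4, K), K)) = Add(-7, Mul(K, Add(-4, K))))
Function('r')(o, P) = Mul(Rational(1, 2), Pow(o, -1)) (Function('r')(o, P) = Pow(Mul(2, o), -1) = Mul(Rational(1, 2), Pow(o, -1)))
Function('Z')(A) = Add(A, Pow(A, 2)) (Function('Z')(A) = Add(Pow(A, 2), A) = Add(A, Pow(A, 2)))
Mul(Add(Function('Z')(5), Function('r')(-15, Function('f')(Add(0, 1)))), 275) = Mul(Add(Mul(5, Add(1, 5)), Mul(Rational(1, 2), Pow(-15, -1))), 275) = Mul(Add(Mul(5, 6), Mul(Rational(1, 2), Rational(-1, 15))), 275) = Mul(Add(30, Rational(-1, 30)), 275) = Mul(Rational(899, 30), 275) = Rational(49445, 6)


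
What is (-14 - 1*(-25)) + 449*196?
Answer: 88015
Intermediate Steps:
(-14 - 1*(-25)) + 449*196 = (-14 + 25) + 88004 = 11 + 88004 = 88015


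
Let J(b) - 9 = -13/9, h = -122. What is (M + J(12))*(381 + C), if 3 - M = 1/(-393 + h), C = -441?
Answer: -195736/309 ≈ -633.45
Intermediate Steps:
J(b) = 68/9 (J(b) = 9 - 13/9 = 68/9)
M = 1546/515 (M = 3 - 1/(-393 - 122) = 3 - 1/(-515) = 3 - 1*(-1/515) = 3 + 1/515 = 1546/515 ≈ 3.0019)
(M + J(12))*(381 + C) = (1546/515 + 68/9)*(381 - 441) = (48934/4635)*(-60) = -195736/309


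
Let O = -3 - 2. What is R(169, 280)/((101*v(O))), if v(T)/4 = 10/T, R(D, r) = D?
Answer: -169/808 ≈ -0.20916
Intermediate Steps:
O = -5
v(T) = 40/T (v(T) = 4*(10/T) = 40/T)
R(169, 280)/((101*v(O))) = 169/((101*(40/(-5)))) = 169/((101*(40*(-⅕)))) = 169/((101*(-8))) = 169/(-808) = 169*(-1/808) = -169/808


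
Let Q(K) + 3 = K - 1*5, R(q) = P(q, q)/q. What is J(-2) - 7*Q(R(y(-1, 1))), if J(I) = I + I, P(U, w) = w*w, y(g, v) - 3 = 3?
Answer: 10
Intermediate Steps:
y(g, v) = 6 (y(g, v) = 3 + 3 = 6)
P(U, w) = w**2
J(I) = 2*I
R(q) = q (R(q) = q**2/q = q)
Q(K) = -8 + K (Q(K) = -3 + (K - 1*5) = -3 + (K - 5) = -3 + (-5 + K) = -8 + K)
J(-2) - 7*Q(R(y(-1, 1))) = 2*(-2) - 7*(-8 + 6) = -4 - 7*(-2) = -4 + 14 = 10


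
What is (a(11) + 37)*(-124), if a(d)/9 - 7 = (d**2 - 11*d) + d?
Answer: -24676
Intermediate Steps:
a(d) = 63 - 90*d + 9*d**2 (a(d) = 63 + 9*((d**2 - 11*d) + d) = 63 + 9*(d**2 - 10*d) = 63 + (-90*d + 9*d**2) = 63 - 90*d + 9*d**2)
(a(11) + 37)*(-124) = ((63 - 90*11 + 9*11**2) + 37)*(-124) = ((63 - 990 + 9*121) + 37)*(-124) = ((63 - 990 + 1089) + 37)*(-124) = (162 + 37)*(-124) = 199*(-124) = -24676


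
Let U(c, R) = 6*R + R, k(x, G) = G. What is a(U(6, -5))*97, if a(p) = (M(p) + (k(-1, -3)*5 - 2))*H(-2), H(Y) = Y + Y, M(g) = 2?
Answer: 5820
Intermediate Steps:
U(c, R) = 7*R
H(Y) = 2*Y
a(p) = 60 (a(p) = (2 + (-3*5 - 2))*(2*(-2)) = (2 + (-15 - 2))*(-4) = (2 - 17)*(-4) = -15*(-4) = 60)
a(U(6, -5))*97 = 60*97 = 5820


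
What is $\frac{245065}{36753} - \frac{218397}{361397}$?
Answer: $\frac{80539010864}{13282423941} \approx 6.0636$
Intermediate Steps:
$\frac{245065}{36753} - \frac{218397}{361397} = \frac{80539010864}{13282423941}$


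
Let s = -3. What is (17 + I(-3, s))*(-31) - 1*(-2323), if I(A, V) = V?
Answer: 1889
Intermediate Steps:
(17 + I(-3, s))*(-31) - 1*(-2323) = (17 - 3)*(-31) - 1*(-2323) = 14*(-31) + 2323 = -434 + 2323 = 1889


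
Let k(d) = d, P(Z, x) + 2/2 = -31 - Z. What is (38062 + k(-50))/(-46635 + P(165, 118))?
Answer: -9503/11708 ≈ -0.81167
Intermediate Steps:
P(Z, x) = -32 - Z (P(Z, x) = -1 + (-31 - Z) = -32 - Z)
(38062 + k(-50))/(-46635 + P(165, 118)) = (38062 - 50)/(-46635 + (-32 - 1*165)) = 38012/(-46635 + (-32 - 165)) = 38012/(-46635 - 197) = 38012/(-46832) = 38012*(-1/46832) = -9503/11708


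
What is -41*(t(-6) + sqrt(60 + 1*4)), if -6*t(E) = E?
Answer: -369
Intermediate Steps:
t(E) = -E/6
-41*(t(-6) + sqrt(60 + 1*4)) = -41*(-1/6*(-6) + sqrt(60 + 1*4)) = -41*(1 + sqrt(60 + 4)) = -41*(1 + sqrt(64)) = -41*(1 + 8) = -41*9 = -369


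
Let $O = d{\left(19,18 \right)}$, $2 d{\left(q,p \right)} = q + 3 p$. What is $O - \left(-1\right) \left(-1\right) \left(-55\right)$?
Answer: $\frac{183}{2} \approx 91.5$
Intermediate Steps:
$d{\left(q,p \right)} = \frac{q}{2} + \frac{3 p}{2}$ ($d{\left(q,p \right)} = \frac{q + 3 p}{2} = \frac{q}{2} + \frac{3 p}{2}$)
$O = \frac{73}{2}$ ($O = \frac{1}{2} \cdot 19 + \frac{3}{2} \cdot 18 = \frac{19}{2} + 27 = \frac{73}{2} \approx 36.5$)
$O - \left(-1\right) \left(-1\right) \left(-55\right) = \frac{73}{2} - \left(-1\right) \left(-1\right) \left(-55\right) = \frac{73}{2} - 1 \left(-55\right) = \frac{73}{2} - -55 = \frac{73}{2} + 55 = \frac{183}{2}$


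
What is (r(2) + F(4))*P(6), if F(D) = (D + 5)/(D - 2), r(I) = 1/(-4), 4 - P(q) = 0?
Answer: 17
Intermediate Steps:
P(q) = 4 (P(q) = 4 - 1*0 = 4 + 0 = 4)
r(I) = -¼
F(D) = (5 + D)/(-2 + D)
(r(2) + F(4))*P(6) = (-¼ + (5 + 4)/(-2 + 4))*4 = (-¼ + 9/2)*4 = (17/4)*4 = 17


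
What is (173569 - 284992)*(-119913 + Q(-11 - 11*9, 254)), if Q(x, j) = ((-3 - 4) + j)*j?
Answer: 6370610025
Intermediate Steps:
Q(x, j) = j*(-7 + j) (Q(x, j) = (-7 + j)*j = j*(-7 + j))
(173569 - 284992)*(-119913 + Q(-11 - 11*9, 254)) = (173569 - 284992)*(-119913 + 254*(-7 + 254)) = -111423*(-119913 + 254*247) = -111423*(-119913 + 62738) = -111423*(-57175) = 6370610025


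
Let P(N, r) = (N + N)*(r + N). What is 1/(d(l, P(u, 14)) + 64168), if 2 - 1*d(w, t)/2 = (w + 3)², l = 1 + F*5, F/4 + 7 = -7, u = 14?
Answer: -1/88180 ≈ -1.1340e-5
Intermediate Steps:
P(N, r) = 2*N*(N + r) (P(N, r) = (2*N)*(N + r) = 2*N*(N + r))
F = -56 (F = -28 + 4*(-7) = -28 - 28 = -56)
l = -279 (l = 1 - 56*5 = 1 - 280 = -279)
d(w, t) = 4 - 2*(3 + w)² (d(w, t) = 4 - 2*(w + 3)² = 4 - 2*(3 + w)²)
1/(d(l, P(u, 14)) + 64168) = 1/((4 - 2*(3 - 279)²) + 64168) = 1/((4 - 2*(-276)²) + 64168) = 1/((4 - 2*76176) + 64168) = 1/((4 - 152352) + 64168) = 1/(-152348 + 64168) = 1/(-88180) = -1/88180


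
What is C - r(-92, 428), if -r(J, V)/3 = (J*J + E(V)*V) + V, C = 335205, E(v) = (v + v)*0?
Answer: 361881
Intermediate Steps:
E(v) = 0 (E(v) = (2*v)*0 = 0)
r(J, V) = -3*V - 3*J**2 (r(J, V) = -3*((J*J + 0*V) + V) = -3*((J**2 + 0) + V) = -3*(J**2 + V) = -3*(V + J**2) = -3*V - 3*J**2)
C - r(-92, 428) = 335205 - (-3*428 - 3*(-92)**2) = 335205 - (-1284 - 3*8464) = 335205 - (-1284 - 25392) = 335205 - 1*(-26676) = 335205 + 26676 = 361881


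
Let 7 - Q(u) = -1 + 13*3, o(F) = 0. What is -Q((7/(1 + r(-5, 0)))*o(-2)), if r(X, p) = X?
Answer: 31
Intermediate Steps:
Q(u) = -31 (Q(u) = 7 - (-1 + 13*3) = 7 - (-1 + 39) = 7 - 1*38 = 7 - 38 = -31)
-Q((7/(1 + r(-5, 0)))*o(-2)) = -1*(-31) = 31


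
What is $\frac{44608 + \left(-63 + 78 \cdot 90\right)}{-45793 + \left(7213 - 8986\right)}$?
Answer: $- \frac{51565}{47566} \approx -1.0841$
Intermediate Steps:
$\frac{44608 + \left(-63 + 78 \cdot 90\right)}{-45793 + \left(7213 - 8986\right)} = \frac{44608 + \left(-63 + 7020\right)}{-45793 + \left(7213 - 8986\right)} = \frac{44608 + 6957}{-45793 - 1773} = \frac{51565}{-47566} = 51565 \left(- \frac{1}{47566}\right) = - \frac{51565}{47566}$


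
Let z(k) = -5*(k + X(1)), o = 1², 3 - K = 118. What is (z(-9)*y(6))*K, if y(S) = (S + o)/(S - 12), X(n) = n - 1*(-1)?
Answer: 28175/6 ≈ 4695.8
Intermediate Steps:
X(n) = 1 + n (X(n) = n + 1 = 1 + n)
K = -115 (K = 3 - 1*118 = 3 - 118 = -115)
o = 1
z(k) = -10 - 5*k (z(k) = -5*(k + (1 + 1)) = -5*(k + 2) = -5*(2 + k) = -10 - 5*k)
y(S) = (1 + S)/(-12 + S) (y(S) = (S + 1)/(S - 12) = (1 + S)/(-12 + S))
(z(-9)*y(6))*K = ((-10 - 5*(-9))*((1 + 6)/(-12 + 6)))*(-115) = ((-10 + 45)*(7/(-6)))*(-115) = (35*(-⅙*7))*(-115) = (35*(-7/6))*(-115) = -245/6*(-115) = 28175/6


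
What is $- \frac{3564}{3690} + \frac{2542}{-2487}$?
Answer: $- \frac{1013536}{509835} \approx -1.988$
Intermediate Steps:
$- \frac{3564}{3690} + \frac{2542}{-2487} = \left(-3564\right) \frac{1}{3690} + 2542 \left(- \frac{1}{2487}\right) = - \frac{198}{205} - \frac{2542}{2487} = - \frac{1013536}{509835}$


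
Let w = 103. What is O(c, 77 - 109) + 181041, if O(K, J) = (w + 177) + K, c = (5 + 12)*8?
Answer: 181457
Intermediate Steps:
c = 136 (c = 17*8 = 136)
O(K, J) = 280 + K (O(K, J) = (103 + 177) + K = 280 + K)
O(c, 77 - 109) + 181041 = (280 + 136) + 181041 = 416 + 181041 = 181457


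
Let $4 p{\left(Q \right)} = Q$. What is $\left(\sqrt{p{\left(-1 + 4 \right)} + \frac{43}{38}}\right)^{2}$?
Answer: $\frac{143}{76} \approx 1.8816$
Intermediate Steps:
$p{\left(Q \right)} = \frac{Q}{4}$
$\left(\sqrt{p{\left(-1 + 4 \right)} + \frac{43}{38}}\right)^{2} = \left(\sqrt{\frac{-1 + 4}{4} + \frac{43}{38}}\right)^{2} = \left(\sqrt{\frac{1}{4} \cdot 3 + 43 \cdot \frac{1}{38}}\right)^{2} = \left(\sqrt{\frac{3}{4} + \frac{43}{38}}\right)^{2} = \left(\sqrt{\frac{143}{76}}\right)^{2} = \left(\frac{\sqrt{2717}}{38}\right)^{2} = \frac{143}{76}$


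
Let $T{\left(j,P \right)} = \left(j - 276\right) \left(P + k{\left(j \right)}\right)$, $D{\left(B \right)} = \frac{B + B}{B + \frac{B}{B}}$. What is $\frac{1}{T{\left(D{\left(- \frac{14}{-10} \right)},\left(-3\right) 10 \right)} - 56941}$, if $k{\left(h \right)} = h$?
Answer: $- \frac{36}{1764599} \approx -2.0401 \cdot 10^{-5}$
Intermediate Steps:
$D{\left(B \right)} = \frac{2 B}{1 + B}$ ($D{\left(B \right)} = \frac{2 B}{B + 1} = \frac{2 B}{1 + B}$)
$T{\left(j,P \right)} = \left(-276 + j\right) \left(P + j\right)$ ($T{\left(j,P \right)} = \left(j - 276\right) \left(P + j\right) = \left(-276 + j\right) \left(P + j\right)$)
$\frac{1}{T{\left(D{\left(- \frac{14}{-10} \right)},\left(-3\right) 10 \right)} - 56941} = \frac{1}{\left(\left(\frac{2 \left(- \frac{14}{-10}\right)}{1 - \frac{14}{-10}}\right)^{2} - 276 \left(\left(-3\right) 10\right) - 276 \frac{2 \left(- \frac{14}{-10}\right)}{1 - \frac{14}{-10}} + \left(-3\right) 10 \frac{2 \left(- \frac{14}{-10}\right)}{1 - \frac{14}{-10}}\right) - 56941} = \frac{1}{\left(\left(\frac{2 \left(\left(-14\right) \left(- \frac{1}{10}\right)\right)}{1 - - \frac{7}{5}}\right)^{2} - -8280 - 276 \frac{2 \left(\left(-14\right) \left(- \frac{1}{10}\right)\right)}{1 - - \frac{7}{5}} - 30 \frac{2 \left(\left(-14\right) \left(- \frac{1}{10}\right)\right)}{1 - - \frac{7}{5}}\right) - 56941} = \frac{1}{\left(\left(2 \cdot \frac{7}{5} \frac{1}{1 + \frac{7}{5}}\right)^{2} + 8280 - 276 \cdot 2 \cdot \frac{7}{5} \frac{1}{1 + \frac{7}{5}} - 30 \cdot 2 \cdot \frac{7}{5} \frac{1}{1 + \frac{7}{5}}\right) - 56941} = \frac{1}{\left(\left(2 \cdot \frac{7}{5} \frac{1}{\frac{12}{5}}\right)^{2} + 8280 - 276 \cdot 2 \cdot \frac{7}{5} \frac{1}{\frac{12}{5}} - 30 \cdot 2 \cdot \frac{7}{5} \frac{1}{\frac{12}{5}}\right) - 56941} = \frac{1}{\left(\left(2 \cdot \frac{7}{5} \cdot \frac{5}{12}\right)^{2} + 8280 - 276 \cdot 2 \cdot \frac{7}{5} \cdot \frac{5}{12} - 30 \cdot 2 \cdot \frac{7}{5} \cdot \frac{5}{12}\right) - 56941} = \frac{1}{\left(\left(\frac{7}{6}\right)^{2} + 8280 - 322 - 35\right) - 56941} = \frac{1}{\left(\frac{49}{36} + 8280 - 322 - 35\right) - 56941} = \frac{1}{\frac{285277}{36} - 56941} = \frac{1}{- \frac{1764599}{36}} = - \frac{36}{1764599}$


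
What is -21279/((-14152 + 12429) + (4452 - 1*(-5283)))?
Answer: -21279/8012 ≈ -2.6559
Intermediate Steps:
-21279/((-14152 + 12429) + (4452 - 1*(-5283))) = -21279/(-1723 + (4452 + 5283)) = -21279/(-1723 + 9735) = -21279/8012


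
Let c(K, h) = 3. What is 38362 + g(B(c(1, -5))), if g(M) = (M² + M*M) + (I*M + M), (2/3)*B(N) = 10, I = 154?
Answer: 41137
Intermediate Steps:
B(N) = 15 (B(N) = (3/2)*10 = 15)
g(M) = 2*M² + 155*M (g(M) = (M² + M*M) + (154*M + M) = (M² + M²) + 155*M = 2*M² + 155*M)
38362 + g(B(c(1, -5))) = 38362 + 15*(155 + 2*15) = 38362 + 15*(155 + 30) = 38362 + 15*185 = 38362 + 2775 = 41137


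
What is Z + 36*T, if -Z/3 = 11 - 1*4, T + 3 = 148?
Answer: 5199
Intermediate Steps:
T = 145 (T = -3 + 148 = 145)
Z = -21 (Z = -3*(11 - 1*4) = -3*(11 - 4) = -3*7 = -21)
Z + 36*T = -21 + 36*145 = -21 + 5220 = 5199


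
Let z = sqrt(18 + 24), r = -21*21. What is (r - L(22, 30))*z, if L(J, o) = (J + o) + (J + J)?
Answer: -537*sqrt(42) ≈ -3480.2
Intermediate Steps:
r = -441
L(J, o) = o + 3*J (L(J, o) = (J + o) + 2*J = o + 3*J)
z = sqrt(42) ≈ 6.4807
(r - L(22, 30))*z = (-441 - (30 + 3*22))*sqrt(42) = (-441 - (30 + 66))*sqrt(42) = (-441 - 1*96)*sqrt(42) = (-441 - 96)*sqrt(42) = -537*sqrt(42)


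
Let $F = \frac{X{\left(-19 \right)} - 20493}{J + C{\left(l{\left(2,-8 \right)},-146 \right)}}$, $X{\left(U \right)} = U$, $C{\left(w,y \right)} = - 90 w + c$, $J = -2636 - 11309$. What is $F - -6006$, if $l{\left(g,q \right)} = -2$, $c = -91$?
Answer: $\frac{2601239}{433} \approx 6007.5$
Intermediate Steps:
$J = -13945$ ($J = -2636 - 11309 = -13945$)
$C{\left(w,y \right)} = -91 - 90 w$ ($C{\left(w,y \right)} = - 90 w - 91 = -91 - 90 w$)
$F = \frac{641}{433}$ ($F = \frac{-19 - 20493}{-13945 - -89} = - \frac{20512}{-13945 + \left(-91 + 180\right)} = - \frac{20512}{-13945 + 89} = - \frac{20512}{-13856} = \left(-20512\right) \left(- \frac{1}{13856}\right) = \frac{641}{433} \approx 1.4804$)
$F - -6006 = \frac{641}{433} - -6006 = \frac{641}{433} + 6006 = \frac{2601239}{433}$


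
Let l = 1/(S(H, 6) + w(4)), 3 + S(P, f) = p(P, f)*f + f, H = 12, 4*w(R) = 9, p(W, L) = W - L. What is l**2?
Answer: 16/27225 ≈ 0.00058770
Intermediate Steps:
w(R) = 9/4 (w(R) = (1/4)*9 = 9/4)
S(P, f) = -3 + f + f*(P - f) (S(P, f) = -3 + ((P - f)*f + f) = -3 + (f*(P - f) + f) = -3 + (f + f*(P - f)) = -3 + f + f*(P - f))
l = 4/165 (l = 1/((-3 + 6 + 6*(12 - 1*6)) + 9/4) = 1/((-3 + 6 + 6*(12 - 6)) + 9/4) = 1/((-3 + 6 + 6*6) + 9/4) = 1/((-3 + 6 + 36) + 9/4) = 1/(39 + 9/4) = 1/(165/4) = 4/165 ≈ 0.024242)
l**2 = (4/165)**2 = 16/27225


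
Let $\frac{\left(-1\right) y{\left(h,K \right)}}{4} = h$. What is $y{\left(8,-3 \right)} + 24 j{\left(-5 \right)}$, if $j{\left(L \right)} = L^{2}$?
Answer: $568$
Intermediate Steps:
$y{\left(h,K \right)} = - 4 h$
$y{\left(8,-3 \right)} + 24 j{\left(-5 \right)} = \left(-4\right) 8 + 24 \left(-5\right)^{2} = -32 + 24 \cdot 25 = -32 + 600 = 568$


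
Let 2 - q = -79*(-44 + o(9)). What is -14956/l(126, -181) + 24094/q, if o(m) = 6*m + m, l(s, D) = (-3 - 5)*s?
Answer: 433015/14028 ≈ 30.868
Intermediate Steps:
l(s, D) = -8*s
o(m) = 7*m
q = 1503 (q = 2 - (-79)*(-44 + 7*9) = 2 - (-79)*(-44 + 63) = 2 - (-79)*19 = 2 - 1*(-1501) = 2 + 1501 = 1503)
-14956/l(126, -181) + 24094/q = -14956/((-8*126)) + 24094/1503 = -14956/(-1008) + 24094*(1/1503) = -14956*(-1/1008) + 24094/1503 = 3739/252 + 24094/1503 = 433015/14028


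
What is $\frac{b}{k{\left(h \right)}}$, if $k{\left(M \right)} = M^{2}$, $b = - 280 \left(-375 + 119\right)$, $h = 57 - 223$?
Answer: $\frac{17920}{6889} \approx 2.6012$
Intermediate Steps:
$h = -166$
$b = 71680$ ($b = \left(-280\right) \left(-256\right) = 71680$)
$\frac{b}{k{\left(h \right)}} = \frac{71680}{\left(-166\right)^{2}} = \frac{71680}{27556} = 71680 \cdot \frac{1}{27556} = \frac{17920}{6889}$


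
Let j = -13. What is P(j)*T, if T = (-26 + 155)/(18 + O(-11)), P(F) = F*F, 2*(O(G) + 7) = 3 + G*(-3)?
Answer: 21801/29 ≈ 751.76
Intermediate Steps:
O(G) = -11/2 - 3*G/2 (O(G) = -7 + (3 + G*(-3))/2 = -7 + (3 - 3*G)/2 = -7 + (3/2 - 3*G/2) = -11/2 - 3*G/2)
P(F) = F²
T = 129/29 (T = (-26 + 155)/(18 + (-11/2 - 3/2*(-11))) = 129/(18 + (-11/2 + 33/2)) = 129/(18 + 11) = 129/29 ≈ 4.4483)
P(j)*T = (-13)²*(129/29) = 169*(129/29) = 21801/29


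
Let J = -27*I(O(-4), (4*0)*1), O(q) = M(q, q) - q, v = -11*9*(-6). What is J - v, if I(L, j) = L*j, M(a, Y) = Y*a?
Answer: -594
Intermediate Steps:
v = 594 (v = -99*(-6) = 594)
O(q) = q² - q (O(q) = q*q - q = q² - q)
J = 0 (J = -27*(-4*(-1 - 4))*(4*0)*1 = -27*(-4*(-5))*0*1 = -540*0 = -27*0 = 0)
J - v = 0 - 1*594 = 0 - 594 = -594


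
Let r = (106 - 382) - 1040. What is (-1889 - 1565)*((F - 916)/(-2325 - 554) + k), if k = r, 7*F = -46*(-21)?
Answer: 13083703644/2879 ≈ 4.5445e+6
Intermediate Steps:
F = 138 (F = (-46*(-21))/7 = (1/7)*966 = 138)
r = -1316 (r = -276 - 1040 = -1316)
k = -1316
(-1889 - 1565)*((F - 916)/(-2325 - 554) + k) = (-1889 - 1565)*((138 - 916)/(-2325 - 554) - 1316) = -3454*(-778/(-2879) - 1316) = -3454*(-778*(-1/2879) - 1316) = -3454*(778/2879 - 1316) = -3454*(-3787986/2879) = 13083703644/2879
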